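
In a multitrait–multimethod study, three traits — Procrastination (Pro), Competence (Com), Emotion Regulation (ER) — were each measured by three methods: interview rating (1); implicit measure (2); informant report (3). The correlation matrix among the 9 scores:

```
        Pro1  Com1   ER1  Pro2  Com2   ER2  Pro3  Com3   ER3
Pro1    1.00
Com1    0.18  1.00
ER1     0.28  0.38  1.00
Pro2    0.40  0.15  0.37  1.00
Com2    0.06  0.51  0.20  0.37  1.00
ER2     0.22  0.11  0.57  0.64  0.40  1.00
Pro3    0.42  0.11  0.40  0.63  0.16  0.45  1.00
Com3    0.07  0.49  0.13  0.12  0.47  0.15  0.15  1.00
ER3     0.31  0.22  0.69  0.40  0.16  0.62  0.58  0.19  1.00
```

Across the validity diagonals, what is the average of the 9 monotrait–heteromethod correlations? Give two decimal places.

Convergent values: 0.40, 0.42, 0.63, 0.51, 0.49, 0.47, 0.57, 0.69, 0.62; mean = 4.80/9 = 0.53.

0.53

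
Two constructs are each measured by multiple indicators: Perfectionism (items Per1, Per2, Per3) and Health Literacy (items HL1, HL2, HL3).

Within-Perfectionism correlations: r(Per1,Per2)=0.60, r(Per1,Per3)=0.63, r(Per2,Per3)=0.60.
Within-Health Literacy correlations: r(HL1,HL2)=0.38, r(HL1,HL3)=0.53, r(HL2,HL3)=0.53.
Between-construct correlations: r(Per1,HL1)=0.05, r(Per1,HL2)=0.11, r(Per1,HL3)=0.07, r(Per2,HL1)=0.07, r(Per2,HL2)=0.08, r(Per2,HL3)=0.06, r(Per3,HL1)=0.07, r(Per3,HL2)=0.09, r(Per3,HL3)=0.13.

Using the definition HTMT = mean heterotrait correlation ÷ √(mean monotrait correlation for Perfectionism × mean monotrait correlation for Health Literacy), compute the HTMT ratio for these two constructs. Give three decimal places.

Mean between = 0.73/9 = 0.0811.
Mean within-Per = 1.83/3 = 0.6100; mean within-HL = 1.44/3 = 0.4800.
Geometric mean = √(0.6100 × 0.4800) = 0.5411.
HTMT = 0.0811 / 0.5411 = 0.150.

0.150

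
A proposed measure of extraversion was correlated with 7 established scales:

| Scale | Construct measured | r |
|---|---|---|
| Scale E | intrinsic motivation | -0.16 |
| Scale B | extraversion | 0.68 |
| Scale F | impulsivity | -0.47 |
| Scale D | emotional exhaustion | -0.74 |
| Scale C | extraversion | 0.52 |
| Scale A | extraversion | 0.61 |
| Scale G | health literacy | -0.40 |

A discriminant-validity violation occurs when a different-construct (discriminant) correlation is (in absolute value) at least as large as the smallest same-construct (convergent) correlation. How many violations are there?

Convergent (same construct = extraversion): Scale B, Scale C, Scale A.
Smallest convergent = 0.52. Discriminant |r|: 0.16, 0.47, 0.74, 0.40; count ≥ 0.52 → 1.

1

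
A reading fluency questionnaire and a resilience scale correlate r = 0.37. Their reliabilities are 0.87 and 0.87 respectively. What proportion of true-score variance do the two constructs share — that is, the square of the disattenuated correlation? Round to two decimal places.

0.18

Disattenuated r = 0.37 / √(0.87 × 0.87) = 0.37 / 0.8700 = 0.4253.
Shared true-score variance = 0.4253² = 0.1809 ≈ 0.18.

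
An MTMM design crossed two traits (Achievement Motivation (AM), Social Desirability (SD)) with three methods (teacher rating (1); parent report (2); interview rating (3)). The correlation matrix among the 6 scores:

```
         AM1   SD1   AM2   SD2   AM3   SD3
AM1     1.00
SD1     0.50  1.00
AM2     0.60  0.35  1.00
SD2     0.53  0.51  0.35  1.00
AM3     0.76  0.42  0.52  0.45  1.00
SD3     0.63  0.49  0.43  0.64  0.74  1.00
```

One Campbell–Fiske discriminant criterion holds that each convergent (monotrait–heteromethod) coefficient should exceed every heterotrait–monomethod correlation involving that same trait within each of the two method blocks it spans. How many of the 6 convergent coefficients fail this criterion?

3

Checking each validity diagonal entry against its comparison values:
AM (methods 1·2): 0.60 vs {0.50, 0.35} → pass.
AM (methods 1·3): 0.76 vs {0.50, 0.74} → pass.
AM (methods 2·3): 0.52 vs {0.35, 0.74} → fail.
SD (methods 1·2): 0.51 vs {0.50, 0.35} → pass.
SD (methods 1·3): 0.49 vs {0.50, 0.74} → fail.
SD (methods 2·3): 0.64 vs {0.35, 0.74} → fail.
3 of 6 fail.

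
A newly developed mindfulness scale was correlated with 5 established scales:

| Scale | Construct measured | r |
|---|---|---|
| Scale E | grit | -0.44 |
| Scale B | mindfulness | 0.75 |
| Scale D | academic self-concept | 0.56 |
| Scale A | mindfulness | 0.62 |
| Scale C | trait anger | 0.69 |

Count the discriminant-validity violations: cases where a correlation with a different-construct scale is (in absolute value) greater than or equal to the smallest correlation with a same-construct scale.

1

Convergent (same construct = mindfulness): Scale B, Scale A.
Smallest convergent = 0.62. Discriminant |r|: 0.44, 0.56, 0.69; count ≥ 0.62 → 1.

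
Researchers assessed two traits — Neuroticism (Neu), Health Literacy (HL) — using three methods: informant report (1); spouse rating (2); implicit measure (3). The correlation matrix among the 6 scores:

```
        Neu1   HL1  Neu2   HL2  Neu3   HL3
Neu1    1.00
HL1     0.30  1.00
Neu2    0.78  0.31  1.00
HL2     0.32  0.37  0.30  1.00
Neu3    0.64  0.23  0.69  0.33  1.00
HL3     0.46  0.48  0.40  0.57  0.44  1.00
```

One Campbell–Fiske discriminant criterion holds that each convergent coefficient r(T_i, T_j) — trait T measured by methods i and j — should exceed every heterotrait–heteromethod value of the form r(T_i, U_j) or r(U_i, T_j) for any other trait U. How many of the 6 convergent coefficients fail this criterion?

Convergent coefficients and their comparison sets:
Neu (methods 1·2): 0.78 vs {0.32, 0.31} → pass.
Neu (methods 1·3): 0.64 vs {0.46, 0.23} → pass.
Neu (methods 2·3): 0.69 vs {0.40, 0.33} → pass.
HL (methods 1·2): 0.37 vs {0.31, 0.32} → pass.
HL (methods 1·3): 0.48 vs {0.23, 0.46} → pass.
HL (methods 2·3): 0.57 vs {0.33, 0.40} → pass.
0 of 6 fail.

0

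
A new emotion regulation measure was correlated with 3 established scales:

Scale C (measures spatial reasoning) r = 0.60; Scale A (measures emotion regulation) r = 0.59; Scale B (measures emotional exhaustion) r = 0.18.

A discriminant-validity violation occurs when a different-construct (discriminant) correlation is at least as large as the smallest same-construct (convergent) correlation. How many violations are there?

Convergent (same construct = emotion regulation): Scale A.
Smallest convergent = 0.59. Discriminant values: 0.60, 0.18; count ≥ 0.59 → 1.

1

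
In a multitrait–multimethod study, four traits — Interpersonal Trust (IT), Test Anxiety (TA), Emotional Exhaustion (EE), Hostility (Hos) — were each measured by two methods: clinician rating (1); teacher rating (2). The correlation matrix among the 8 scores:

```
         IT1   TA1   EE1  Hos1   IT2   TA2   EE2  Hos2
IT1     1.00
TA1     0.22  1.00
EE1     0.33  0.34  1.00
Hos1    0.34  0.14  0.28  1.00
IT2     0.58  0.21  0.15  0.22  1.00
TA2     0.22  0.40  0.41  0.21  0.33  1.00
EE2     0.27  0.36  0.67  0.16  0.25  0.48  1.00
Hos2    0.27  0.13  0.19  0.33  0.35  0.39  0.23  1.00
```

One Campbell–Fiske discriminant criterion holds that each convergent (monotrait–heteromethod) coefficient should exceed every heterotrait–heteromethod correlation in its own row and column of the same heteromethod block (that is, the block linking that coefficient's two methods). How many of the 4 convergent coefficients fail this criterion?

Convergent coefficients and their comparison sets:
IT (methods 1·2): 0.58 vs {0.22, 0.21, 0.27, 0.15, 0.27, 0.22} → pass.
TA (methods 1·2): 0.40 vs {0.21, 0.22, 0.36, 0.41, 0.13, 0.21} → fail.
EE (methods 1·2): 0.67 vs {0.15, 0.27, 0.41, 0.36, 0.19, 0.16} → pass.
Hos (methods 1·2): 0.33 vs {0.22, 0.27, 0.21, 0.13, 0.16, 0.19} → pass.
1 of 4 fail.

1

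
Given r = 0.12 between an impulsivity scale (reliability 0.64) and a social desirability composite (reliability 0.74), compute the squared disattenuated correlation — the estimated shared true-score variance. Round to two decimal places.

0.03

Disattenuated r = 0.12 / √(0.64 × 0.74) = 0.12 / 0.6882 = 0.1744.
Shared true-score variance = 0.1744² = 0.0304 ≈ 0.03.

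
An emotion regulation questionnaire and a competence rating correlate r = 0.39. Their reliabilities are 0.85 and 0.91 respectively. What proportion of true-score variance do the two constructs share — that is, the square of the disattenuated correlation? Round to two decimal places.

0.20

Disattenuated r = 0.39 / √(0.85 × 0.91) = 0.39 / 0.8795 = 0.4434.
Shared true-score variance = 0.4434² = 0.1966 ≈ 0.20.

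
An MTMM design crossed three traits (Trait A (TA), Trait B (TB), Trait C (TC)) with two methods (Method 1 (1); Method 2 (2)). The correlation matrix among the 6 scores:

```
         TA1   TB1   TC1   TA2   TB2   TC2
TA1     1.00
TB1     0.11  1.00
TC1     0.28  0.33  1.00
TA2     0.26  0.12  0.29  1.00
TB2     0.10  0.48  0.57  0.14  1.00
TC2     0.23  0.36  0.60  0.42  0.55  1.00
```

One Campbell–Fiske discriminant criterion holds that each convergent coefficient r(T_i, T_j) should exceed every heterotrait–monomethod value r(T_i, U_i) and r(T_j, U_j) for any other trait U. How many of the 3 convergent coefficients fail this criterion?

2

Convergent coefficients and their comparison sets:
TA (methods 1·2): 0.26 vs {0.11, 0.14, 0.28, 0.42} → fail.
TB (methods 1·2): 0.48 vs {0.11, 0.14, 0.33, 0.55} → fail.
TC (methods 1·2): 0.60 vs {0.28, 0.42, 0.33, 0.55} → pass.
2 of 3 fail.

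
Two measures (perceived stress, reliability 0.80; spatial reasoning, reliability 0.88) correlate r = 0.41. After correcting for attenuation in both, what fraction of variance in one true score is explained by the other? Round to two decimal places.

Disattenuated r = 0.41 / √(0.80 × 0.88) = 0.41 / 0.8390 = 0.4887.
Shared true-score variance = 0.4887² = 0.2388 ≈ 0.24.

0.24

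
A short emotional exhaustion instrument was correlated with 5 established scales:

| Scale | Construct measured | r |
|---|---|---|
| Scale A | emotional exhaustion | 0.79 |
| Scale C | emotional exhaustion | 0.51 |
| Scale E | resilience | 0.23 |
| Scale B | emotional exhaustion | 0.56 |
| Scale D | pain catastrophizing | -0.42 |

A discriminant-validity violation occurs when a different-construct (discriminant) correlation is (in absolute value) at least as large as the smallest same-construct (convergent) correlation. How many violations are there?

Convergent (same construct = emotional exhaustion): Scale A, Scale C, Scale B.
Smallest convergent = 0.51. Discriminant |r|: 0.23, 0.42; count ≥ 0.51 → 0.

0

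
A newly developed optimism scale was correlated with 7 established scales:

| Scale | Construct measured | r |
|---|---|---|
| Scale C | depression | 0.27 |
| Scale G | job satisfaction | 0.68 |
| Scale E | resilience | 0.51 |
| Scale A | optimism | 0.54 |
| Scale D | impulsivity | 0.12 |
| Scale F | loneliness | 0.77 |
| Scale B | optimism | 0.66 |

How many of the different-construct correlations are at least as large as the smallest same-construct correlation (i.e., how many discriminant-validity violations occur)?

Convergent (same construct = optimism): Scale A, Scale B.
Smallest convergent = 0.54. Discriminant values: 0.27, 0.68, 0.51, 0.12, 0.77; count ≥ 0.54 → 2.

2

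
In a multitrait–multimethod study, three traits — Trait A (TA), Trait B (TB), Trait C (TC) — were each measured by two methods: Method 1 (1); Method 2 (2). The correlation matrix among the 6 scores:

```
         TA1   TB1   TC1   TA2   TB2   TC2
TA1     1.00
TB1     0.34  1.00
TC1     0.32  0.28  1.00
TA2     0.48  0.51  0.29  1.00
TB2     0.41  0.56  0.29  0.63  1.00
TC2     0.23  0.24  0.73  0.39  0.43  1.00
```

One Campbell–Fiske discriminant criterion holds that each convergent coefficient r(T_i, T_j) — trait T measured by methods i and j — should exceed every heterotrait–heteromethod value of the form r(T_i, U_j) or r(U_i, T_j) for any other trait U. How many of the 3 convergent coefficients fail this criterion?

1

Checking each validity diagonal entry against its comparison values:
TA (methods 1·2): 0.48 vs {0.41, 0.51, 0.23, 0.29} → fail.
TB (methods 1·2): 0.56 vs {0.51, 0.41, 0.24, 0.29} → pass.
TC (methods 1·2): 0.73 vs {0.29, 0.23, 0.29, 0.24} → pass.
1 of 3 fail.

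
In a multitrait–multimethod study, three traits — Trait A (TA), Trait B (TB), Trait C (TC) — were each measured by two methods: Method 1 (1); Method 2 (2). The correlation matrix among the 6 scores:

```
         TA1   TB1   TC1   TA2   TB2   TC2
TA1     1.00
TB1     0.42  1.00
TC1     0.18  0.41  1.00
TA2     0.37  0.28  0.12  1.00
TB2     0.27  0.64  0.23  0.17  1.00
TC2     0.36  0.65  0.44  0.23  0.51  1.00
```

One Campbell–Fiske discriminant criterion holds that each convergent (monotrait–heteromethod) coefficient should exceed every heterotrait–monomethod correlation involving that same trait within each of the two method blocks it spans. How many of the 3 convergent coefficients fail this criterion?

2

Each convergent coefficient versus the relevant comparison correlations:
TA (methods 1·2): 0.37 vs {0.42, 0.17, 0.18, 0.23} → fail.
TB (methods 1·2): 0.64 vs {0.42, 0.17, 0.41, 0.51} → pass.
TC (methods 1·2): 0.44 vs {0.18, 0.23, 0.41, 0.51} → fail.
2 of 3 fail.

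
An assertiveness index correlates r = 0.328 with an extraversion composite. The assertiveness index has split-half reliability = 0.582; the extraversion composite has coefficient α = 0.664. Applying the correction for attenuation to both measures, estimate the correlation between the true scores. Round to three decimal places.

0.528

r_true = r_obs / √(r_xx · r_yy) = 0.328 / √(0.582 × 0.664) = 0.328 / √0.386448 = 0.328 / 0.6216 ≈ 0.528.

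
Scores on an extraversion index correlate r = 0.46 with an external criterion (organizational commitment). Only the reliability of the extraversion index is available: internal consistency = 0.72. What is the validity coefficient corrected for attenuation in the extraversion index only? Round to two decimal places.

0.54

Single correction: r_c = r_obs / √r_xx = 0.46 / √0.72 = 0.46 / 0.8485 ≈ 0.54.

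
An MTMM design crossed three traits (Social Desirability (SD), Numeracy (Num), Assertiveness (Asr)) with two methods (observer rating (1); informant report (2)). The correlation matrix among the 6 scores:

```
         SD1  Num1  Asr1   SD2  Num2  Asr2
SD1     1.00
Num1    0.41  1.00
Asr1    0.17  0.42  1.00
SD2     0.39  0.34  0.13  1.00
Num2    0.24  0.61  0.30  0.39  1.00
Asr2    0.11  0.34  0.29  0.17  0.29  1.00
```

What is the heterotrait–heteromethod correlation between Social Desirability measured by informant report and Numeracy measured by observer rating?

Different traits and methods: r(SD2, Num1) = 0.34.

0.34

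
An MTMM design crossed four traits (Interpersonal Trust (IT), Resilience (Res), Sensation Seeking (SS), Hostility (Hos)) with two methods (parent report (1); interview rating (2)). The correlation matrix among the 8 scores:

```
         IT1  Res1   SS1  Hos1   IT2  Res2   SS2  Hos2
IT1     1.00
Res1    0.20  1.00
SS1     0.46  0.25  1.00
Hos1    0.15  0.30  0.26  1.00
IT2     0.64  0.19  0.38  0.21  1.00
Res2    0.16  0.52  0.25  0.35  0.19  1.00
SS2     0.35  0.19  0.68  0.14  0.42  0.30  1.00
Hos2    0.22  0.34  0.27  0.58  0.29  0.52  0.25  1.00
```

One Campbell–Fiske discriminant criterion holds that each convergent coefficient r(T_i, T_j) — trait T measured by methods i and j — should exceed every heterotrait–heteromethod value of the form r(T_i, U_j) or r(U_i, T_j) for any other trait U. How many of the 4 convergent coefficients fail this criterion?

Each convergent coefficient versus the relevant comparison correlations:
IT (methods 1·2): 0.64 vs {0.16, 0.19, 0.35, 0.38, 0.22, 0.21} → pass.
Res (methods 1·2): 0.52 vs {0.19, 0.16, 0.19, 0.25, 0.34, 0.35} → pass.
SS (methods 1·2): 0.68 vs {0.38, 0.35, 0.25, 0.19, 0.27, 0.14} → pass.
Hos (methods 1·2): 0.58 vs {0.21, 0.22, 0.35, 0.34, 0.14, 0.27} → pass.
0 of 4 fail.

0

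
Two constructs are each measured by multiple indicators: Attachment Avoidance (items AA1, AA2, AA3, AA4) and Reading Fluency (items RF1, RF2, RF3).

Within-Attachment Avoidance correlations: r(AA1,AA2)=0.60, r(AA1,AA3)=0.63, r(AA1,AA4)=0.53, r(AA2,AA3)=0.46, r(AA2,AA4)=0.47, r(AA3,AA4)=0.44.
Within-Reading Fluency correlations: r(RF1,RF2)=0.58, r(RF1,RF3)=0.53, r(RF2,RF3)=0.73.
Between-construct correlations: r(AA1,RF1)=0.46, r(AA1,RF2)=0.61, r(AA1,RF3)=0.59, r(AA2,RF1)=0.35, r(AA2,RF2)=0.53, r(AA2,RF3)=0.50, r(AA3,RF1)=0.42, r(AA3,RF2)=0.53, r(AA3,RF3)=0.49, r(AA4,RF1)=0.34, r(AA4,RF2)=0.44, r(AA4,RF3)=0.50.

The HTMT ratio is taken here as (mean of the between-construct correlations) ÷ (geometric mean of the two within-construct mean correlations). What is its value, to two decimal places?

0.85

Mean between = 5.76/12 = 0.4800.
Mean within-AA = 3.13/6 = 0.5217; mean within-RF = 1.84/3 = 0.6133.
Geometric mean = √(0.5217 × 0.6133) = 0.5656.
HTMT = 0.4800 / 0.5656 = 0.85.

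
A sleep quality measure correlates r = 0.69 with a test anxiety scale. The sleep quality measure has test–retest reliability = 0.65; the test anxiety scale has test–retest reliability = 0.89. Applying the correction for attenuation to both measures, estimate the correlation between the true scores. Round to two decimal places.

r_true = r_obs / √(r_xx · r_yy) = 0.69 / √(0.65 × 0.89) = 0.69 / √0.5785 = 0.69 / 0.7606 ≈ 0.91.

0.91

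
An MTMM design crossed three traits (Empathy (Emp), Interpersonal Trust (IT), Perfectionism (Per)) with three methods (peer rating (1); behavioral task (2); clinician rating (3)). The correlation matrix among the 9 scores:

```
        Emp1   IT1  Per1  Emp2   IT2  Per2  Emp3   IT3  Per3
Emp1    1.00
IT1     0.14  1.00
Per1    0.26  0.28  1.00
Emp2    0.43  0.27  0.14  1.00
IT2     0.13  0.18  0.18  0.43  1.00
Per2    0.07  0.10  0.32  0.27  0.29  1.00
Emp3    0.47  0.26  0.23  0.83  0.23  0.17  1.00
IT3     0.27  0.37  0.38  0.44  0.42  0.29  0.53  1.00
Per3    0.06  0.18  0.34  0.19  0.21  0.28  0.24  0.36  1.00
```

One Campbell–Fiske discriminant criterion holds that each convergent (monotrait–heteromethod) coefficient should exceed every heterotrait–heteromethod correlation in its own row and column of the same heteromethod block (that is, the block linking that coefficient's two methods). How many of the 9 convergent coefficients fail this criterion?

Each convergent coefficient versus the relevant comparison correlations:
Emp (methods 1·2): 0.43 vs {0.13, 0.27, 0.07, 0.14} → pass.
Emp (methods 1·3): 0.47 vs {0.27, 0.26, 0.06, 0.23} → pass.
Emp (methods 2·3): 0.83 vs {0.44, 0.23, 0.19, 0.17} → pass.
IT (methods 1·2): 0.18 vs {0.27, 0.13, 0.10, 0.18} → fail.
IT (methods 1·3): 0.37 vs {0.26, 0.27, 0.18, 0.38} → fail.
IT (methods 2·3): 0.42 vs {0.23, 0.44, 0.21, 0.29} → fail.
Per (methods 1·2): 0.32 vs {0.14, 0.07, 0.18, 0.10} → pass.
Per (methods 1·3): 0.34 vs {0.23, 0.06, 0.38, 0.18} → fail.
Per (methods 2·3): 0.28 vs {0.17, 0.19, 0.29, 0.21} → fail.
5 of 9 fail.

5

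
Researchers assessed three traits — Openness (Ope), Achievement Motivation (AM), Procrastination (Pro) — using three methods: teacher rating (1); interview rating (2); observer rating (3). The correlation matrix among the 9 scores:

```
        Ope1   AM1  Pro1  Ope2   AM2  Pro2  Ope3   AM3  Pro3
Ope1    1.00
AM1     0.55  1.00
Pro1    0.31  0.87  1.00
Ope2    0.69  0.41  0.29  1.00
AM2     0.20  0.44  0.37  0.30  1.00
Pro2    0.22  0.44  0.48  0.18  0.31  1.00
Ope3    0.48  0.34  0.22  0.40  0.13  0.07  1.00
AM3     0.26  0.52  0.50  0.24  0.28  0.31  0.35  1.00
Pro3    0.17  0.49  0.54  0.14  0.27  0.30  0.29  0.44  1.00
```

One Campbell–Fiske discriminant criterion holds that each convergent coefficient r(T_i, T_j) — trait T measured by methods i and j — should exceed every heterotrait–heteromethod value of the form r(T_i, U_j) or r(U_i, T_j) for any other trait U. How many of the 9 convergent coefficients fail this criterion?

3

Convergent coefficients and their comparison sets:
Ope (methods 1·2): 0.69 vs {0.20, 0.41, 0.22, 0.29} → pass.
Ope (methods 1·3): 0.48 vs {0.26, 0.34, 0.17, 0.22} → pass.
Ope (methods 2·3): 0.40 vs {0.24, 0.13, 0.14, 0.07} → pass.
AM (methods 1·2): 0.44 vs {0.41, 0.20, 0.44, 0.37} → fail.
AM (methods 1·3): 0.52 vs {0.34, 0.26, 0.49, 0.50} → pass.
AM (methods 2·3): 0.28 vs {0.13, 0.24, 0.27, 0.31} → fail.
Pro (methods 1·2): 0.48 vs {0.29, 0.22, 0.37, 0.44} → pass.
Pro (methods 1·3): 0.54 vs {0.22, 0.17, 0.50, 0.49} → pass.
Pro (methods 2·3): 0.30 vs {0.07, 0.14, 0.31, 0.27} → fail.
3 of 9 fail.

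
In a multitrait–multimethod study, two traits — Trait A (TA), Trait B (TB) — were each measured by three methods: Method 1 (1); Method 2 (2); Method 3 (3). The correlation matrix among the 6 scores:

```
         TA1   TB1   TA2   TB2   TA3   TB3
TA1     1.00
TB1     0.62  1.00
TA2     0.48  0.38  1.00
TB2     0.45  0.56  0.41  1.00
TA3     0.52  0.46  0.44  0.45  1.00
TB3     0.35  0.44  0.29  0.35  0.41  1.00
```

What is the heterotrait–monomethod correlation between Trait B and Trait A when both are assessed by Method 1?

Different traits, same method: r(TB1, TA1) = 0.62.

0.62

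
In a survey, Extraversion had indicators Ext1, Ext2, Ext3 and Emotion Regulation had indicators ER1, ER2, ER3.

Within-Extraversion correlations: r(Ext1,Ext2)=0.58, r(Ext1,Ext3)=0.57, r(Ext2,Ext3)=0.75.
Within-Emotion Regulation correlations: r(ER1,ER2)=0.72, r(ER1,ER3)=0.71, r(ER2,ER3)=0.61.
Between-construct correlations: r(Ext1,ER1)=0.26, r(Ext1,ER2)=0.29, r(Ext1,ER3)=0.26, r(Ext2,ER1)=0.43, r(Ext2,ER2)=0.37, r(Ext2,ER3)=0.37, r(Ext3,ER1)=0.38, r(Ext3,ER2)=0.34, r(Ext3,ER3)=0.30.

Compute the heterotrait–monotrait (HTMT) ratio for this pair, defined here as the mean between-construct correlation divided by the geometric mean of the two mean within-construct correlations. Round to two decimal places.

Mean between = 3.00/9 = 0.3333.
Mean within-Ext = 1.90/3 = 0.6333; mean within-ER = 2.04/3 = 0.6800.
Geometric mean = √(0.6333 × 0.6800) = 0.6562.
HTMT = 0.3333 / 0.6562 = 0.51.

0.51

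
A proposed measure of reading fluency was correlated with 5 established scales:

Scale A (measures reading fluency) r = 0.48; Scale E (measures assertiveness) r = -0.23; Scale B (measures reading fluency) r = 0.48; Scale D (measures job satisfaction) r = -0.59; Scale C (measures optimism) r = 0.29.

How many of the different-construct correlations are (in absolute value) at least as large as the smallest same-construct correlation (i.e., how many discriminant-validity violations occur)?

Convergent (same construct = reading fluency): Scale A, Scale B.
Smallest convergent = 0.48. Discriminant |r|: 0.23, 0.59, 0.29; count ≥ 0.48 → 1.

1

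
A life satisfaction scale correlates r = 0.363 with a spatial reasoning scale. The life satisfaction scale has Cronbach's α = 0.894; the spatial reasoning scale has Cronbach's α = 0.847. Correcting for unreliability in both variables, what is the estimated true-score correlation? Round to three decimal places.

r_true = r_obs / √(r_xx · r_yy) = 0.363 / √(0.894 × 0.847) = 0.363 / √0.757218 = 0.363 / 0.8702 ≈ 0.417.

0.417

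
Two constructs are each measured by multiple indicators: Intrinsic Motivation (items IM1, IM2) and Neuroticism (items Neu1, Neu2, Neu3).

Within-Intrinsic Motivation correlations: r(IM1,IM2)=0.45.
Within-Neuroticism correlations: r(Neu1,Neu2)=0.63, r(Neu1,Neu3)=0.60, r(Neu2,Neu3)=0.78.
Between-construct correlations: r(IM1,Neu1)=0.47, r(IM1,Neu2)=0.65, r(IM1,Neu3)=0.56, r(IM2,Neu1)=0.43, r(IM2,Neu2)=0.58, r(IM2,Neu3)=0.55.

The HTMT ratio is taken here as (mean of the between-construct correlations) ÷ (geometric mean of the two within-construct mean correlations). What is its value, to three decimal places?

Mean between = 3.24/6 = 0.5400.
Mean within-IM = 0.45/1 = 0.4500; mean within-Neu = 2.01/3 = 0.6700.
Geometric mean = √(0.4500 × 0.6700) = 0.5491.
HTMT = 0.5400 / 0.5491 = 0.983.

0.983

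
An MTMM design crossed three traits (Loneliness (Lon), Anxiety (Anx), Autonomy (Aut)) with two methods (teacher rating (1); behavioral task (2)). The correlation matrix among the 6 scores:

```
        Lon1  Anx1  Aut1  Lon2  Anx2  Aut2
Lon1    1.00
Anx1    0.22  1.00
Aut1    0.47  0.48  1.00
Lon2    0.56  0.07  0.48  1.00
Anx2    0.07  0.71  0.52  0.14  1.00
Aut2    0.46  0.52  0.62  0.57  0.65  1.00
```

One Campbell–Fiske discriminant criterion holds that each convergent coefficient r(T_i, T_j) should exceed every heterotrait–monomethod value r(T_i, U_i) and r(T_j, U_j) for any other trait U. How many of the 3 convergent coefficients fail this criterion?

Checking each validity diagonal entry against its comparison values:
Lon (methods 1·2): 0.56 vs {0.22, 0.14, 0.47, 0.57} → fail.
Anx (methods 1·2): 0.71 vs {0.22, 0.14, 0.48, 0.65} → pass.
Aut (methods 1·2): 0.62 vs {0.47, 0.57, 0.48, 0.65} → fail.
2 of 3 fail.

2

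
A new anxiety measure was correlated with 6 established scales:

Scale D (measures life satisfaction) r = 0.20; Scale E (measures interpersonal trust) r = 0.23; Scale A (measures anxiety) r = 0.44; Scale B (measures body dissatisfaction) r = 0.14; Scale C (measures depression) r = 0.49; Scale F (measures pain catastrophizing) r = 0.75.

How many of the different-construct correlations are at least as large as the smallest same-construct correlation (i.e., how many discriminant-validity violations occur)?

Convergent (same construct = anxiety): Scale A.
Smallest convergent = 0.44. Discriminant values: 0.20, 0.23, 0.14, 0.49, 0.75; count ≥ 0.44 → 2.

2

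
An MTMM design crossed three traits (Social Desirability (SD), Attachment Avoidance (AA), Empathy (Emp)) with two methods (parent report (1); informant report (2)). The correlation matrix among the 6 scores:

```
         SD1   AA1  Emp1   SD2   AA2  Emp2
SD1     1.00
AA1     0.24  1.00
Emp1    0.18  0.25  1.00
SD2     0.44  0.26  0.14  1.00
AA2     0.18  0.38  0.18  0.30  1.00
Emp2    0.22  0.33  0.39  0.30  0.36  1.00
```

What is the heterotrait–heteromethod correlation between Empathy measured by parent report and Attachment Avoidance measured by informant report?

Different traits and methods: r(Emp1, AA2) = 0.18.

0.18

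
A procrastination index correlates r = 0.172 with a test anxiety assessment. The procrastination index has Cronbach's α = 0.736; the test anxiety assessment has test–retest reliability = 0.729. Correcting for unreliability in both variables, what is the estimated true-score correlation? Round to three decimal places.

0.235

r_true = r_obs / √(r_xx · r_yy) = 0.172 / √(0.736 × 0.729) = 0.172 / √0.536544 = 0.172 / 0.7325 ≈ 0.235.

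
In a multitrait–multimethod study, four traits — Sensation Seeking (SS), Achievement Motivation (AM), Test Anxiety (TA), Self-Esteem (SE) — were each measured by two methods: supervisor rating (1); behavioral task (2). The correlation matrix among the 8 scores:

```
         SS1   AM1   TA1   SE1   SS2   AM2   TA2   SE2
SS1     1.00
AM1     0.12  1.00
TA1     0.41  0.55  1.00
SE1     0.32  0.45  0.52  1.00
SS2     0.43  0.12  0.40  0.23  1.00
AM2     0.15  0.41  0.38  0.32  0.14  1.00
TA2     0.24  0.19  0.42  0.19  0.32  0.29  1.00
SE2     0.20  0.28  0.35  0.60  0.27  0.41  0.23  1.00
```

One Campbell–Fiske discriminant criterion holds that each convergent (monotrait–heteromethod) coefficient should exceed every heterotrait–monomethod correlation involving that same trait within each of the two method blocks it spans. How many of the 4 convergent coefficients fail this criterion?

2

Checking each validity diagonal entry against its comparison values:
SS (methods 1·2): 0.43 vs {0.12, 0.14, 0.41, 0.32, 0.32, 0.27} → pass.
AM (methods 1·2): 0.41 vs {0.12, 0.14, 0.55, 0.29, 0.45, 0.41} → fail.
TA (methods 1·2): 0.42 vs {0.41, 0.32, 0.55, 0.29, 0.52, 0.23} → fail.
SE (methods 1·2): 0.60 vs {0.32, 0.27, 0.45, 0.41, 0.52, 0.23} → pass.
2 of 4 fail.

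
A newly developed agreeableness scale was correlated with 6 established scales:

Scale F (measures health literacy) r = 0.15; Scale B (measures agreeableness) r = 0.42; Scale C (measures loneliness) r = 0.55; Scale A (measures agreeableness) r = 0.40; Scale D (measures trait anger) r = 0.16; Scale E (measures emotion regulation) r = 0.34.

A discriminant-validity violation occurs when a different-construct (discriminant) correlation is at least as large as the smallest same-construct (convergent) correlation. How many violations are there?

Convergent (same construct = agreeableness): Scale B, Scale A.
Smallest convergent = 0.40. Discriminant values: 0.15, 0.55, 0.16, 0.34; count ≥ 0.40 → 1.

1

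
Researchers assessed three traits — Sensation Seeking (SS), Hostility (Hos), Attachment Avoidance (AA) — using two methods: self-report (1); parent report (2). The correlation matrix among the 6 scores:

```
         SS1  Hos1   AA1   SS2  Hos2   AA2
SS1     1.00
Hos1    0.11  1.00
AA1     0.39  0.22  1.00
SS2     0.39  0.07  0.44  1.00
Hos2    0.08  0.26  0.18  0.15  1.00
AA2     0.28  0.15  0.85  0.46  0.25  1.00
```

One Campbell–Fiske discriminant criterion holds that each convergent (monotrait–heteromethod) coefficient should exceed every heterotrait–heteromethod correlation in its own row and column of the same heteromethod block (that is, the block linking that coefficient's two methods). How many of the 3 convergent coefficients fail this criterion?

1

Convergent coefficients and their comparison sets:
SS (methods 1·2): 0.39 vs {0.08, 0.07, 0.28, 0.44} → fail.
Hos (methods 1·2): 0.26 vs {0.07, 0.08, 0.15, 0.18} → pass.
AA (methods 1·2): 0.85 vs {0.44, 0.28, 0.18, 0.15} → pass.
1 of 3 fail.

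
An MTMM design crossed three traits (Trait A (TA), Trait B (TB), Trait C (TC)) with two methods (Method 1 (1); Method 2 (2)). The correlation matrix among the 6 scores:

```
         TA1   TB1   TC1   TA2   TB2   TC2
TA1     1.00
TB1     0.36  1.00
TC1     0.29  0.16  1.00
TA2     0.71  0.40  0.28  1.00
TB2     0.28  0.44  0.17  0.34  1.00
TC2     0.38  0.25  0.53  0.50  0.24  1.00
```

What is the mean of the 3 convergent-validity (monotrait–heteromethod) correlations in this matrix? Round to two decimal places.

0.56

Convergent values: 0.71, 0.44, 0.53; mean = 1.68/3 = 0.56.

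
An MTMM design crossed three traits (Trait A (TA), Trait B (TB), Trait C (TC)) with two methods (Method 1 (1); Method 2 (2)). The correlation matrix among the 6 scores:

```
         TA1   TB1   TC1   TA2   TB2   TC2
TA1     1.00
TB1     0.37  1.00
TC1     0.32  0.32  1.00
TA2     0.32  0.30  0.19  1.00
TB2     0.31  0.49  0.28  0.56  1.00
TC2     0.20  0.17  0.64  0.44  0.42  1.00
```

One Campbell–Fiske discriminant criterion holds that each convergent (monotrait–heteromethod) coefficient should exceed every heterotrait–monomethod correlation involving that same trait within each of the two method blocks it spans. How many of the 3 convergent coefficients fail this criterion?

2

Each convergent coefficient versus the relevant comparison correlations:
TA (methods 1·2): 0.32 vs {0.37, 0.56, 0.32, 0.44} → fail.
TB (methods 1·2): 0.49 vs {0.37, 0.56, 0.32, 0.42} → fail.
TC (methods 1·2): 0.64 vs {0.32, 0.44, 0.32, 0.42} → pass.
2 of 3 fail.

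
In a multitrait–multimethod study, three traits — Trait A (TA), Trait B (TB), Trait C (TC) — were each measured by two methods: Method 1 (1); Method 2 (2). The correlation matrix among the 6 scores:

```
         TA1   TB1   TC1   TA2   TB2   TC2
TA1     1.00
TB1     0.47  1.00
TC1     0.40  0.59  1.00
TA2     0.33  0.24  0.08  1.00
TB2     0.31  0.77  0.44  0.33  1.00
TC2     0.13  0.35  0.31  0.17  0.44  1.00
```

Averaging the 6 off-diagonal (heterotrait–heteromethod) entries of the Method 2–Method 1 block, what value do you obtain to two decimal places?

HTHM values (method 2 × method 1): 0.24, 0.08, 0.31, 0.44, 0.13, 0.35; mean = 1.55/6 = 0.26.

0.26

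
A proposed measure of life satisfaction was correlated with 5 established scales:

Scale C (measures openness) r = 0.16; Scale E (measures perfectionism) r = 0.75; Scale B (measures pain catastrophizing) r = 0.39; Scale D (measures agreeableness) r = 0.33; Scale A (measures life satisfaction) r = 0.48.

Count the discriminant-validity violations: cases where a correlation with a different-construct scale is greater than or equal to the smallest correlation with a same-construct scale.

Convergent (same construct = life satisfaction): Scale A.
Smallest convergent = 0.48. Discriminant values: 0.16, 0.75, 0.39, 0.33; count ≥ 0.48 → 1.

1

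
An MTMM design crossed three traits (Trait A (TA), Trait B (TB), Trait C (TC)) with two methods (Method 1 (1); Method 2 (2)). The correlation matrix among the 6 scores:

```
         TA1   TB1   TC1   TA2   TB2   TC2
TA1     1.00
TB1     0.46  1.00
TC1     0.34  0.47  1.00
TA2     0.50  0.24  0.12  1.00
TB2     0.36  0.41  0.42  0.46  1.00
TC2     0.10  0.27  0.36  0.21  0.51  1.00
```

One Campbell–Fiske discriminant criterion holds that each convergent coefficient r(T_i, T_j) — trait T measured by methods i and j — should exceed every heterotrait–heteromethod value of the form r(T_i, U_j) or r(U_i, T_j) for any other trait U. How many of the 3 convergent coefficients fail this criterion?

Checking each validity diagonal entry against its comparison values:
TA (methods 1·2): 0.50 vs {0.36, 0.24, 0.10, 0.12} → pass.
TB (methods 1·2): 0.41 vs {0.24, 0.36, 0.27, 0.42} → fail.
TC (methods 1·2): 0.36 vs {0.12, 0.10, 0.42, 0.27} → fail.
2 of 3 fail.

2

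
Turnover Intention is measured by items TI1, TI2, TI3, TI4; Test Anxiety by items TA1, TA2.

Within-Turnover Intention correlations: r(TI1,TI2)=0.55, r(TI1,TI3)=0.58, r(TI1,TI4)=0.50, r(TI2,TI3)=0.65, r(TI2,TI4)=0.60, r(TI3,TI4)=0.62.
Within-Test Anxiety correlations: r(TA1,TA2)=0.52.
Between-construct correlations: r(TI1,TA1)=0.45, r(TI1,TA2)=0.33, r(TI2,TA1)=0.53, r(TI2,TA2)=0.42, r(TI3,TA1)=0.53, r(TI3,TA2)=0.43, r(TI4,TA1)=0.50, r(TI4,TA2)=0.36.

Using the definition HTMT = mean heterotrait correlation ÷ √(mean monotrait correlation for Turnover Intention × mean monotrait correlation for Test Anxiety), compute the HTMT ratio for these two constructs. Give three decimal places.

Mean heterotrait r = 3.55/8 = 0.4438.
Mean within-TI = 3.50/6 = 0.5833; mean within-TA = 0.52/1 = 0.5200.
Geometric mean = √(0.5833 × 0.5200) = 0.5507.
HTMT = 0.4438 / 0.5507 = 0.806.

0.806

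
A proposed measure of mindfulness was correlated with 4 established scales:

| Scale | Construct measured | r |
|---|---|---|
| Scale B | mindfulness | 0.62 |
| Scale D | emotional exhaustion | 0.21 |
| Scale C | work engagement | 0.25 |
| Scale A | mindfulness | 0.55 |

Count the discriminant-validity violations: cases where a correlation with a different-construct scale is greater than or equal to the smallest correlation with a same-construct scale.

Convergent (same construct = mindfulness): Scale B, Scale A.
Smallest convergent = 0.55. Discriminant values: 0.21, 0.25; count ≥ 0.55 → 0.

0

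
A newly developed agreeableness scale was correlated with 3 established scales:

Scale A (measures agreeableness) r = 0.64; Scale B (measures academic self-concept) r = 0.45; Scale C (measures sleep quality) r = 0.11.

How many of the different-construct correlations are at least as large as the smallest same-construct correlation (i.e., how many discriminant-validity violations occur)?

0

Convergent (same construct = agreeableness): Scale A.
Smallest convergent = 0.64. Discriminant values: 0.45, 0.11; count ≥ 0.64 → 0.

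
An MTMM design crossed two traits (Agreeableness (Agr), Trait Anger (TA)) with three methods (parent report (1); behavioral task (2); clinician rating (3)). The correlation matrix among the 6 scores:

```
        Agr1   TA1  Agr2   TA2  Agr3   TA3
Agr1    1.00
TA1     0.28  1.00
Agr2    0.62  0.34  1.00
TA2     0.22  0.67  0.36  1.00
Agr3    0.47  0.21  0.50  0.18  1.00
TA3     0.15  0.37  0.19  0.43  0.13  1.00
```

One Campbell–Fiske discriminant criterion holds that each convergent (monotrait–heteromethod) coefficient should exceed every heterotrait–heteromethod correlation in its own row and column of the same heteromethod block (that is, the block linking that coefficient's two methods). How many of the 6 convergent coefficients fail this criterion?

0

Convergent coefficients and their comparison sets:
Agr (methods 1·2): 0.62 vs {0.22, 0.34} → pass.
Agr (methods 1·3): 0.47 vs {0.15, 0.21} → pass.
Agr (methods 2·3): 0.50 vs {0.19, 0.18} → pass.
TA (methods 1·2): 0.67 vs {0.34, 0.22} → pass.
TA (methods 1·3): 0.37 vs {0.21, 0.15} → pass.
TA (methods 2·3): 0.43 vs {0.18, 0.19} → pass.
0 of 6 fail.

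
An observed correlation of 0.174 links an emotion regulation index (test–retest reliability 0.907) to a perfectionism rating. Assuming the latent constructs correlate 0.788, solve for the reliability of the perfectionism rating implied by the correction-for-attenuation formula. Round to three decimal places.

0.054

r_true = r_obs / √(r_xx · r_yy) ⇒ 0.788 = 0.174 / √(0.907 · r_yy).
√(0.907 · r_yy) = 0.174 / 0.788 = 0.2208; 0.907 · r_yy = 0.0488; r_yy = 0.0488 / 0.907 ≈ 0.054.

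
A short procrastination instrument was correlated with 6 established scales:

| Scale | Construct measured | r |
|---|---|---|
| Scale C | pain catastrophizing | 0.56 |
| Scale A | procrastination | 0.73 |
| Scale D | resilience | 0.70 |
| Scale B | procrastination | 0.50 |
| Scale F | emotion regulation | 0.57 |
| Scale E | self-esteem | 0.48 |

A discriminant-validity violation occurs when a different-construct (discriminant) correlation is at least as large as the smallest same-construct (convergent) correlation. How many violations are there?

Convergent (same construct = procrastination): Scale A, Scale B.
Smallest convergent = 0.50. Discriminant values: 0.56, 0.70, 0.57, 0.48; count ≥ 0.50 → 3.

3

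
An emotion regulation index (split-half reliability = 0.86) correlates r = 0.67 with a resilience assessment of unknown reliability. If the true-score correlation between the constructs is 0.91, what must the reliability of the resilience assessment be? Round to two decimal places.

0.63

r_true = r_obs / √(r_xx · r_yy) ⇒ 0.91 = 0.67 / √(0.86 · r_yy).
√(0.86 · r_yy) = 0.67 / 0.91 = 0.7363; 0.86 · r_yy = 0.5421; r_yy = 0.5421 / 0.86 ≈ 0.63.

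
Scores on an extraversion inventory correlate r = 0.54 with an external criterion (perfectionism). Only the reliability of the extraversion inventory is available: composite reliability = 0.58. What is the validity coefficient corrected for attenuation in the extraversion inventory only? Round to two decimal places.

0.71

Single correction: r_c = r_obs / √r_xx = 0.54 / √0.58 = 0.54 / 0.7616 ≈ 0.71.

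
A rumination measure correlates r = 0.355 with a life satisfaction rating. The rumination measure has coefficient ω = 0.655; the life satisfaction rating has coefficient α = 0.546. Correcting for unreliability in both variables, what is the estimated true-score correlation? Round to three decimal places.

0.594

r_true = r_obs / √(r_xx · r_yy) = 0.355 / √(0.655 × 0.546) = 0.355 / √0.357630 = 0.355 / 0.5980 ≈ 0.594.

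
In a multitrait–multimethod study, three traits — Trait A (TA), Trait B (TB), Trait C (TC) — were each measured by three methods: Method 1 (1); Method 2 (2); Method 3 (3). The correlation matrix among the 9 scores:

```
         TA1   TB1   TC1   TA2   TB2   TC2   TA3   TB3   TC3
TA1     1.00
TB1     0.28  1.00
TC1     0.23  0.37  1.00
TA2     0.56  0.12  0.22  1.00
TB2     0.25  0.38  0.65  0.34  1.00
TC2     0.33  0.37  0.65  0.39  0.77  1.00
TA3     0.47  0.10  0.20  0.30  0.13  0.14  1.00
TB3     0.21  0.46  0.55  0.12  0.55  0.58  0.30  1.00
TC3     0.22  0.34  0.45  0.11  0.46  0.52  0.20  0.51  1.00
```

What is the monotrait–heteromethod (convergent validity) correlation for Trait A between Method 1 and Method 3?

0.47

Same trait (TA), different methods: r(TA1, TA3) = 0.47.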